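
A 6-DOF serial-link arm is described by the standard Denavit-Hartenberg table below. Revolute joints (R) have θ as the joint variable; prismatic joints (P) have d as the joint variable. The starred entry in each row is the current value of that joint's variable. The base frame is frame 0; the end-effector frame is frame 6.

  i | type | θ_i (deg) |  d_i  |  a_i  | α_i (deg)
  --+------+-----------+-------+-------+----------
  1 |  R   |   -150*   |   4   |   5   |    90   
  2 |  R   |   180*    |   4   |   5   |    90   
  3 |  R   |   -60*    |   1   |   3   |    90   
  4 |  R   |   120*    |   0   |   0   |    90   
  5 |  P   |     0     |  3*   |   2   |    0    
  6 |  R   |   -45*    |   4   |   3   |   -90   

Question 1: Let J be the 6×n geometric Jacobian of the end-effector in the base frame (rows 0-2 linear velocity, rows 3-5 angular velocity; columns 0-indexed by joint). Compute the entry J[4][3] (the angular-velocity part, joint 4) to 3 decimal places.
axis z_3 = (-0.5000,-0.8660,-0.0000); lever o_n−o_3 = (4.5261,-0.1636,7.0692)
cross product → J_v[:, 3] = (-6.1221,3.5346,4.0015)
J_ω[:, 3] = z_3
entry J[4][3] = -0.8660

-0.866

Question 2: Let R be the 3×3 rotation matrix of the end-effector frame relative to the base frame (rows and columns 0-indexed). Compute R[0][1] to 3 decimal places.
End-effector y-axis (col 1 of R) = (-0.7500,0.4330,-0.5000)
R[0][1] = -0.7500

-0.750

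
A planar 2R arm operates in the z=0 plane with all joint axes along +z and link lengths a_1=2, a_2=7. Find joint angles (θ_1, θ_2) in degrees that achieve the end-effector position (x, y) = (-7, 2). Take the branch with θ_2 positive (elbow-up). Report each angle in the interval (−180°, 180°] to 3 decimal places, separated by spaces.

cos θ_2 = (53.0000−2²−7²)/(2·2·7) = 0.0000; θ_2 = 90.0000° (elbow-up)
β = atan2(2.0000,-7.0000) = 164.0546°; ψ = atan2(7.0000,2.0000) = 74.0546°
θ_1 = β − ψ = 90.0000°

90.000 90.000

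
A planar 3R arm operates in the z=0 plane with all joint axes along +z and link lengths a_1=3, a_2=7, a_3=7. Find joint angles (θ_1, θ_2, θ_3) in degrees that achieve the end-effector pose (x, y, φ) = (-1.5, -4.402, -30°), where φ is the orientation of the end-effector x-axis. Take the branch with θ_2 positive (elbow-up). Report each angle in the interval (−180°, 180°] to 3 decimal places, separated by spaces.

120.001 90.000 119.999

wrist centre = target − a_3·(cos φ, sin φ) = (-7.5622, -0.9020)
cos θ_2 = (58.0001−3²−7²)/(2·3·7) = 0.0000; θ_2 = 89.9998° (elbow-up)
β = atan2(-0.9020,-7.5622) = -173.1980°; ψ = atan2(7.0000,3.0000) = 66.8013°
θ_1 = β − ψ = -239.9993°
θ_3 = φ − θ_1 − θ_2 = 119.9995° (wrapped to (-180°,180°])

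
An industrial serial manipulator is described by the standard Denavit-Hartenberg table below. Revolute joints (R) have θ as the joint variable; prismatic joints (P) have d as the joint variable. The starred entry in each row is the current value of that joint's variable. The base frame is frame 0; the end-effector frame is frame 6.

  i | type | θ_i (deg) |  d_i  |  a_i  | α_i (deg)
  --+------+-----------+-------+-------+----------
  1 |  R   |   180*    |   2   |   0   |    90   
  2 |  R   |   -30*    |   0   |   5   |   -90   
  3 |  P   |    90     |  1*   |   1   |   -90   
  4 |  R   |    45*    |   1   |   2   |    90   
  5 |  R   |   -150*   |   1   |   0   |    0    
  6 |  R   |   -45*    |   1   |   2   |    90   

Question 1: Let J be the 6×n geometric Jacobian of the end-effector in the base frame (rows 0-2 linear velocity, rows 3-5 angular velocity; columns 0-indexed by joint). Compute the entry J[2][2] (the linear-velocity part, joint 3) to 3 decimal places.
0.866

prismatic axis z_2 = (-0.5000,0.0000,0.8660)
J_v[:, 2] = z_2; J_ω[:, 2] = (0,0,0)
entry J[2][2] = 0.8660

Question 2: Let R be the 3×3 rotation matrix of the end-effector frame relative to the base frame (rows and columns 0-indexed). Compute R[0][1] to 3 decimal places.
-0.354

End-effector y-axis (col 1 of R) = (-0.3536,-0.7071,0.6124)
R[0][1] = -0.3536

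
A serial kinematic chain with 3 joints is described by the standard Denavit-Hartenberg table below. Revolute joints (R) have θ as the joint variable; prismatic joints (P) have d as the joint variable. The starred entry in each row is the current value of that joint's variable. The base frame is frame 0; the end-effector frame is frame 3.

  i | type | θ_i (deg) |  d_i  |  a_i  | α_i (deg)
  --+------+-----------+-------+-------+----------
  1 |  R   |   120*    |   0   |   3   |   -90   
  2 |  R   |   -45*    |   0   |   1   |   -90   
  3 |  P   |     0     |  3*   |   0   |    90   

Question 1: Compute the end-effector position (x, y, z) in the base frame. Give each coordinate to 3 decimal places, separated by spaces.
after link 1: o_1 = (-1.5000, 2.5981, 0.0000)
after link 2: o_2 = (-1.8536, 3.2104, 0.7071)
after link 3: o_3 = (-2.9142, 5.0476, -1.4142)

-2.914 5.048 -1.414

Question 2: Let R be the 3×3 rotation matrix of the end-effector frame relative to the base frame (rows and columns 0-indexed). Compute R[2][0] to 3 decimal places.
0.707

End-effector x-axis (col 0 of R) = (-0.3536,0.6124,0.7071)
R[2][0] = 0.7071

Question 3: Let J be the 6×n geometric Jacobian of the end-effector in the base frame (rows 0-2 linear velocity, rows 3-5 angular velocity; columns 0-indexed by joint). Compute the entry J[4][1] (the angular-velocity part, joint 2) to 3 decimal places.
-0.500

axis z_1 = (-0.8660,-0.5000,0.0000); lever o_n−o_1 = (-1.4142,2.4495,-1.4142)
cross product → J_v[:, 1] = (0.7071,-1.2247,-2.8284)
J_ω[:, 1] = z_1
entry J[4][1] = -0.5000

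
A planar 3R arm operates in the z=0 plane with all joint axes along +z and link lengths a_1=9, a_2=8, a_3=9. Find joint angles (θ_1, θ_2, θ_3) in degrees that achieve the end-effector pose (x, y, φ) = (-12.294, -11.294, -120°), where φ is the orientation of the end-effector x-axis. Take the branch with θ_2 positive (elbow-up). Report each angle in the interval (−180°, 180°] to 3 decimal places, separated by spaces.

149.998 120.002 -30.001

wrist centre = target − a_3·(cos φ, sin φ) = (-7.7940, -3.4998)
cos θ_2 = (72.9948−9²−8²)/(2·9·8) = -0.5000; θ_2 = 120.0024° (elbow-up)
β = atan2(-3.4998,-7.7940) = -155.8183°; ψ = atan2(6.9280,4.9997) = 54.1834°
θ_1 = β − ψ = -210.0017°
θ_3 = φ − θ_1 − θ_2 = -30.0007° (wrapped to (-180°,180°])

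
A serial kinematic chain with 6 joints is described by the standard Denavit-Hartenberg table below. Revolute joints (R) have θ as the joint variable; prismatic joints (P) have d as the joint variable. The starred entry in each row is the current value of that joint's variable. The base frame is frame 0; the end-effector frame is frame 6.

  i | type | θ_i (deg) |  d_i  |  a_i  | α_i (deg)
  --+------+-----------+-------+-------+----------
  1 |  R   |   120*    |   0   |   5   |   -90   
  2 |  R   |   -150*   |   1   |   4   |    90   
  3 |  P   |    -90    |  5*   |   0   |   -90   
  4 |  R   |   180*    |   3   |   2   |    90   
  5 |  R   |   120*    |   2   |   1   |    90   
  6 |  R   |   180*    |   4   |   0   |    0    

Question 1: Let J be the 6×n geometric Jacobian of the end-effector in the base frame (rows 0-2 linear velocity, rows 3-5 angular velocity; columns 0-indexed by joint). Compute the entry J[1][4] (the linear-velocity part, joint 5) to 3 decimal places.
-0.790

axis z_4 = (-0.2500,0.4330,0.8660); lever o_n−o_4 = (-1.8260,-2.7655,3.1651)
cross product → J_v[:, 4] = (3.7655,-0.7901,1.4821)
J_ω[:, 4] = z_4
entry J[1][4] = -0.7901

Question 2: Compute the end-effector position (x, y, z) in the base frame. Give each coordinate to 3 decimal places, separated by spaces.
after link 1: o_1 = (-2.5000, 4.3301, 0.0000)
after link 2: o_2 = (-1.6340, 0.8301, 2.0000)
after link 3: o_3 = (-0.3840, -1.3349, -2.3301)
after link 4: o_4 = (-0.8170, -4.5849, -0.8301)
after link 5: o_5 = (-0.5090, -4.1184, 1.3349)
after link 6: o_6 = (-2.6429, -7.3505, 2.3349)

-2.643 -7.350 2.335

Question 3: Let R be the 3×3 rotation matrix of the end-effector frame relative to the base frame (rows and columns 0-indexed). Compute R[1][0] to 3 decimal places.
0.400

End-effector x-axis (col 0 of R) = (-0.8080,0.3995,-0.4330)
R[1][0] = 0.3995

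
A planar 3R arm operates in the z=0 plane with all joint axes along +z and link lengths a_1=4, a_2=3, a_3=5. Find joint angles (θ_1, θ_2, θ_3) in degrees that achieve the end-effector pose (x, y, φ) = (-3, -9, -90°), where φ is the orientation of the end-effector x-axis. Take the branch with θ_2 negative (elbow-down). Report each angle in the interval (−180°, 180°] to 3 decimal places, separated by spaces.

-90.000 -90.000 90.000

wrist centre = target − a_3·(cos φ, sin φ) = (-3.0000, -4.0000)
cos θ_2 = (25.0000−4²−3²)/(2·4·3) = 0.0000; θ_2 = -90.0000° (elbow-down)
β = atan2(-4.0000,-3.0000) = -126.8699°; ψ = atan2(-3.0000,4.0000) = -36.8699°
θ_1 = β − ψ = -90.0000°
θ_3 = φ − θ_1 − θ_2 = 90.0000° (wrapped to (-180°,180°])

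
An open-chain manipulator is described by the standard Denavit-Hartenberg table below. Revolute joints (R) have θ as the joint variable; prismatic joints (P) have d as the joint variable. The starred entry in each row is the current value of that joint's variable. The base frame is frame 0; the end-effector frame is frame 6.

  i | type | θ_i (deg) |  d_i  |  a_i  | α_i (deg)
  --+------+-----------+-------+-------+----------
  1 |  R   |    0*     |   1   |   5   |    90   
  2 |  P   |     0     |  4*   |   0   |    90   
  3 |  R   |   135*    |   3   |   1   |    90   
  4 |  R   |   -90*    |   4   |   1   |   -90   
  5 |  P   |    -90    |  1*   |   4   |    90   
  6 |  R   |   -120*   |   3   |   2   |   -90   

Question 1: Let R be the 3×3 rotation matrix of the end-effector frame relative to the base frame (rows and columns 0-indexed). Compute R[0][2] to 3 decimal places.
0.966

End-effector z-axis (col 2 of R) = (0.9659,-0.2588,-0.0000)
R[0][2] = 0.9659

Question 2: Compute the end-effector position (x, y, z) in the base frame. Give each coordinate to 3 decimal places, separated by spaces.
9.760 -9.139 -4.000

after link 1: o_1 = (5.0000, 0.0000, 1.0000)
after link 2: o_2 = (5.0000, -4.0000, 1.0000)
after link 3: o_3 = (4.2929, -4.7071, -2.0000)
after link 4: o_4 = (7.1213, -7.5355, -1.0000)
after link 5: o_5 = (9.2426, -11.0711, -1.0000)
after link 6: o_6 = (9.7603, -9.1392, -4.0000)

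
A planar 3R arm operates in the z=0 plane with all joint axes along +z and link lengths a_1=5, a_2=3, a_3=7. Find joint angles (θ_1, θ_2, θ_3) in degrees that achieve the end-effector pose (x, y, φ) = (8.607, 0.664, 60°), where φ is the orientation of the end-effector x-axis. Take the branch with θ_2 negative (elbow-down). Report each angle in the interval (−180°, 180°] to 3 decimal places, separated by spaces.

-30.008 -44.977 134.985

wrist centre = target − a_3·(cos φ, sin φ) = (5.1070, -5.3982)
cos θ_2 = (55.2218−5²−3²)/(2·5·3) = 0.7074; θ_2 = -44.9768° (elbow-down)
β = atan2(-5.3982,5.1070) = -46.5877°; ψ = atan2(-2.1205,7.1222) = -16.5797°
θ_1 = β − ψ = -30.0080°
θ_3 = φ − θ_1 − θ_2 = 134.9849° (wrapped to (-180°,180°])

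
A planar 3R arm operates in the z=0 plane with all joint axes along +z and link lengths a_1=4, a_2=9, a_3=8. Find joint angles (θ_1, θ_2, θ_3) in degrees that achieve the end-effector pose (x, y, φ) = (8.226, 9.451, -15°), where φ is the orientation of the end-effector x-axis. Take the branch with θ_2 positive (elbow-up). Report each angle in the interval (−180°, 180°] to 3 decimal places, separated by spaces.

44.999 60.005 -120.003

wrist centre = target − a_3·(cos φ, sin φ) = (0.4986, 11.5216)
cos θ_2 = (132.9948−4²−9²)/(2·4·9) = 0.4999; θ_2 = 60.0048° (elbow-up)
β = atan2(11.5216,0.4986) = 87.5221°; ψ = atan2(7.7946,8.4993) = 42.5234°
θ_1 = β − ψ = 44.9987°
θ_3 = φ − θ_1 − θ_2 = -120.0035° (wrapped to (-180°,180°])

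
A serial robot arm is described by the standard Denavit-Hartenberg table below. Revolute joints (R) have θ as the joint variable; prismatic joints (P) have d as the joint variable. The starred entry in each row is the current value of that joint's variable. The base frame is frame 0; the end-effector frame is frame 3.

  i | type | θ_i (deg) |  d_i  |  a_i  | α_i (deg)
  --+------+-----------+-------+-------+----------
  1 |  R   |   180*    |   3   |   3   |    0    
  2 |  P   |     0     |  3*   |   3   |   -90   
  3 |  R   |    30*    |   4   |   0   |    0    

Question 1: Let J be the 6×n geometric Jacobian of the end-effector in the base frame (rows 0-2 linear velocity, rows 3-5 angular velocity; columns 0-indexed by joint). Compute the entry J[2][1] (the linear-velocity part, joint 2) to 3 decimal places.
prismatic axis z_1 = (0.0000,0.0000,1.0000)
J_v[:, 1] = z_1; J_ω[:, 1] = (0,0,0)
entry J[2][1] = 1.0000

1.000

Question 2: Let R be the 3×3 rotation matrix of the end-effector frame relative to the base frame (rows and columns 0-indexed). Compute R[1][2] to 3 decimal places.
-1.000

End-effector z-axis (col 2 of R) = (-0.0000,-1.0000,0.0000)
R[1][2] = -1.0000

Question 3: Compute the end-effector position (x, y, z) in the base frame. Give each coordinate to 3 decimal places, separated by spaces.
after link 1: o_1 = (-3.0000, 0.0000, 3.0000)
after link 2: o_2 = (-6.0000, 0.0000, 6.0000)
after link 3: o_3 = (-6.0000, -4.0000, 6.0000)

-6.000 -4.000 6.000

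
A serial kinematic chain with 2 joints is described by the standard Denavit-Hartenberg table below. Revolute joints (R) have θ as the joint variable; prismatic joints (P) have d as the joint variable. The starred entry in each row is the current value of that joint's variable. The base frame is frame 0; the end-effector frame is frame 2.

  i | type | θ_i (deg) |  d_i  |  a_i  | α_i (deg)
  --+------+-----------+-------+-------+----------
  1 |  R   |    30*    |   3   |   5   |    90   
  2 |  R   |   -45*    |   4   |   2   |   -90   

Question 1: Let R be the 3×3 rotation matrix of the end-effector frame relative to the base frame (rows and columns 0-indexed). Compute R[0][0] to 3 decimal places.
0.612

End-effector x-axis (col 0 of R) = (0.6124,0.3536,-0.7071)
R[0][0] = 0.6124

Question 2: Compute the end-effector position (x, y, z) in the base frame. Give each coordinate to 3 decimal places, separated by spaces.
7.555 -0.257 1.586

after link 1: o_1 = (4.3301, 2.5000, 3.0000)
after link 2: o_2 = (7.5549, -0.2570, 1.5858)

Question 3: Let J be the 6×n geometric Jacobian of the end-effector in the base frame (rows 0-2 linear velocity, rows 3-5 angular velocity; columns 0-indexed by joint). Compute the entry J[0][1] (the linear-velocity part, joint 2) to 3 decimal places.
1.225

axis z_1 = (0.5000,-0.8660,0.0000); lever o_n−o_1 = (3.2247,-2.7570,-1.4142)
cross product → J_v[:, 1] = (1.2247,0.7071,1.4142)
J_ω[:, 1] = z_1
entry J[0][1] = 1.2247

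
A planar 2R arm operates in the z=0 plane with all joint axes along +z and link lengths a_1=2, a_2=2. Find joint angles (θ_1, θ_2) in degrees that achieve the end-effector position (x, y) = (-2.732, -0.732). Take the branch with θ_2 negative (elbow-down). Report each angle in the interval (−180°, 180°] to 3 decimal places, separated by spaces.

cos θ_2 = (7.9996−2²−2²)/(2·2·2) = -0.0000; θ_2 = -90.0025° (elbow-down)
β = atan2(-0.7320,-2.7320) = -165.0007°; ψ = atan2(-2.0000,1.9999) = -45.0013°
θ_1 = β − ψ = -119.9995°

-119.999 -90.003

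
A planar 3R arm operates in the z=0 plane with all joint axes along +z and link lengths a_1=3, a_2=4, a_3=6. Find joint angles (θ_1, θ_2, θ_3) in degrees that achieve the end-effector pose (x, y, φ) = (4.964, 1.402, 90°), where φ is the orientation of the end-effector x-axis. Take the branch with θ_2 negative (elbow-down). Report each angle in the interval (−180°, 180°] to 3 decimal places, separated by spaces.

-25.611 -30.008 145.619

wrist centre = target − a_3·(cos φ, sin φ) = (4.9640, -4.5980)
cos θ_2 = (45.7829−3²−4²)/(2·3·4) = 0.8660; θ_2 = -30.0082° (elbow-down)
β = atan2(-4.5980,4.9640) = -42.8080°; ψ = atan2(-2.0005,6.4638) = -17.1968°
θ_1 = β − ψ = -25.6112°
θ_3 = φ − θ_1 − θ_2 = 145.6193° (wrapped to (-180°,180°])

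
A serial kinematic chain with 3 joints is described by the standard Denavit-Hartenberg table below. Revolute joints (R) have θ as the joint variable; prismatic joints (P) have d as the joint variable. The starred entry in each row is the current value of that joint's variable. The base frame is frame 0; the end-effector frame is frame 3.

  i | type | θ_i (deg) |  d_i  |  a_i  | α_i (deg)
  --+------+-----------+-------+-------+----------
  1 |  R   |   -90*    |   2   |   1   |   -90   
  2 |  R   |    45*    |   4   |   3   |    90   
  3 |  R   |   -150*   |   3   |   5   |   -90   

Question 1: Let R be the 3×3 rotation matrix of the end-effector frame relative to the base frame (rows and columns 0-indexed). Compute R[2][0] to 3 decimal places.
End-effector x-axis (col 0 of R) = (-0.5000,0.6124,0.6124)
R[2][0] = 0.6124

0.612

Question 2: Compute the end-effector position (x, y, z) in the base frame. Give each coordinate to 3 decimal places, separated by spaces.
after link 1: o_1 = (0.0000, -1.0000, 2.0000)
after link 2: o_2 = (4.0000, -3.1213, -0.1213)
after link 3: o_3 = (1.5000, -2.1808, 5.0619)

1.500 -2.181 5.062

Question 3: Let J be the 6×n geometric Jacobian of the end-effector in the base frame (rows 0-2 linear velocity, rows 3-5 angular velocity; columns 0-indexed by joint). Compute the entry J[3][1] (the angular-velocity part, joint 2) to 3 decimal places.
1.000

axis z_1 = (1.0000,0.0000,0.0000); lever o_n−o_1 = (1.5000,-1.1808,3.0619)
cross product → J_v[:, 1] = (0.0000,-3.0619,-1.1808)
J_ω[:, 1] = z_1
entry J[3][1] = 1.0000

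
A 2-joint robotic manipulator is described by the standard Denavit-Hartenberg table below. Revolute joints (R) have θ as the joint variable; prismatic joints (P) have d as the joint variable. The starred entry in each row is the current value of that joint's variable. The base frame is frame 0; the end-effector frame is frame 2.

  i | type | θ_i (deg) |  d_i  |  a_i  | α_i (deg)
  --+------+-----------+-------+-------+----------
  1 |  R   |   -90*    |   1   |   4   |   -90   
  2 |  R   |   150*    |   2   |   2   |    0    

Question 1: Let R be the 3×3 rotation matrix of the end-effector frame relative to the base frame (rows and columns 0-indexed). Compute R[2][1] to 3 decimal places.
End-effector y-axis (col 1 of R) = (-0.0000,0.5000,0.8660)
R[2][1] = 0.8660

0.866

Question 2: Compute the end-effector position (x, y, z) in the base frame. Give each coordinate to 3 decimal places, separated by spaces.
after link 1: o_1 = (0.0000, -4.0000, 1.0000)
after link 2: o_2 = (2.0000, -2.2679, 0.0000)

2.000 -2.268 0.000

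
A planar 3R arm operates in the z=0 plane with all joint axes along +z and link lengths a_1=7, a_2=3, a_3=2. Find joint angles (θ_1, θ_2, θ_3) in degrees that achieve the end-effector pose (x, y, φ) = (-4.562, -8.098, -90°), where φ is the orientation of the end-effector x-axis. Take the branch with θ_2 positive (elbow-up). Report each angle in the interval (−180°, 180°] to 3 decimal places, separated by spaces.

wrist centre = target − a_3·(cos φ, sin φ) = (-4.5620, -6.0980)
cos θ_2 = (57.9974−7²−3²)/(2·7·3) = -0.0001; θ_2 = 90.0035° (elbow-up)
β = atan2(-6.0980,-4.5620) = -126.8007°; ψ = atan2(3.0000,6.9998) = 23.1991°
θ_1 = β − ψ = -149.9998°
θ_3 = φ − θ_1 − θ_2 = -30.0037° (wrapped to (-180°,180°])

-150.000 90.003 -30.004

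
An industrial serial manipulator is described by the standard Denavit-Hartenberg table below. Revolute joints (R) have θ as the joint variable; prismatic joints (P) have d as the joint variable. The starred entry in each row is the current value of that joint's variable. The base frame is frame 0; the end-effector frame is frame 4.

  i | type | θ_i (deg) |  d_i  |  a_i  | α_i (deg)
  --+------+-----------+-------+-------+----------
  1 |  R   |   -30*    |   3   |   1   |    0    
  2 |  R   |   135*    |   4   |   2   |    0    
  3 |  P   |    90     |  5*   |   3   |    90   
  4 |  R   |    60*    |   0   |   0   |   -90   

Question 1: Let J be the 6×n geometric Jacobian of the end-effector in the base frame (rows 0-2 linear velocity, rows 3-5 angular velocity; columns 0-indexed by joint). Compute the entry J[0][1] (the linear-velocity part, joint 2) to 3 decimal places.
axis z_1 = (0.0000,0.0000,1.0000); lever o_n−o_1 = (-3.4154,1.1554,9.0000)
cross product → J_v[:, 1] = (-1.1554,-3.4154,0.0000)
J_ω[:, 1] = z_1
entry J[0][1] = -1.1554

-1.155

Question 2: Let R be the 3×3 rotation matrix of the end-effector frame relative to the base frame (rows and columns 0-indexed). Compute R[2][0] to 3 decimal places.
End-effector x-axis (col 0 of R) = (-0.4830,-0.1294,0.8660)
R[2][0] = 0.8660

0.866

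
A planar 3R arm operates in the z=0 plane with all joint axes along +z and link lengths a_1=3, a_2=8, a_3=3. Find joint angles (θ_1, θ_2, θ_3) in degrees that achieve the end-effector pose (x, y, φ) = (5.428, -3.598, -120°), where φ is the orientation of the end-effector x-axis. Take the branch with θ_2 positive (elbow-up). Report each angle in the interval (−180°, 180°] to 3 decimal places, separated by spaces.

-106.430 120.004 -133.574

wrist centre = target − a_3·(cos φ, sin φ) = (6.9280, -0.9999)
cos θ_2 = (48.9970−3²−8²)/(2·3·8) = -0.5001; θ_2 = 120.0041° (elbow-up)
β = atan2(-0.9999,6.9280) = -8.2128°; ψ = atan2(6.9279,-1.0005) = 98.2176°
θ_1 = β − ψ = -106.4304°
θ_3 = φ − θ_1 − θ_2 = -133.5737° (wrapped to (-180°,180°])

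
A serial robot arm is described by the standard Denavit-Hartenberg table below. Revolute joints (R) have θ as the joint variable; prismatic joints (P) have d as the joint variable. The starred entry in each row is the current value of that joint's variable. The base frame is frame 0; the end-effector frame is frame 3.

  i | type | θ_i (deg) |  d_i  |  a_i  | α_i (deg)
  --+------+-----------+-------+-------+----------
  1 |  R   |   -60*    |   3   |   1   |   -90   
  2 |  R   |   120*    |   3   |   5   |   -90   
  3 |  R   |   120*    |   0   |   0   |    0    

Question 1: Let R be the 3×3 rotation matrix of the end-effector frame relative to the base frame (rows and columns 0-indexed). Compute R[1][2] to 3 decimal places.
End-effector z-axis (col 2 of R) = (-0.4330,0.7500,0.5000)
R[1][2] = 0.7500

0.750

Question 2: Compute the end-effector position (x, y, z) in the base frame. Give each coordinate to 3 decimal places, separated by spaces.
1.848 2.799 -1.330

after link 1: o_1 = (0.5000, -0.8660, 3.0000)
after link 2: o_2 = (1.8481, 2.7990, -1.3301)
after link 3: o_3 = (1.8481, 2.7990, -1.3301)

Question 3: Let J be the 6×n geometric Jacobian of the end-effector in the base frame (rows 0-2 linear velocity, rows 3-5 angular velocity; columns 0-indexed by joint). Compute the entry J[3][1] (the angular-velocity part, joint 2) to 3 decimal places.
axis z_1 = (0.8660,0.5000,0.0000); lever o_n−o_1 = (1.3481,3.6651,-4.3301)
cross product → J_v[:, 1] = (-2.1651,3.7500,2.5000)
J_ω[:, 1] = z_1
entry J[3][1] = 0.8660

0.866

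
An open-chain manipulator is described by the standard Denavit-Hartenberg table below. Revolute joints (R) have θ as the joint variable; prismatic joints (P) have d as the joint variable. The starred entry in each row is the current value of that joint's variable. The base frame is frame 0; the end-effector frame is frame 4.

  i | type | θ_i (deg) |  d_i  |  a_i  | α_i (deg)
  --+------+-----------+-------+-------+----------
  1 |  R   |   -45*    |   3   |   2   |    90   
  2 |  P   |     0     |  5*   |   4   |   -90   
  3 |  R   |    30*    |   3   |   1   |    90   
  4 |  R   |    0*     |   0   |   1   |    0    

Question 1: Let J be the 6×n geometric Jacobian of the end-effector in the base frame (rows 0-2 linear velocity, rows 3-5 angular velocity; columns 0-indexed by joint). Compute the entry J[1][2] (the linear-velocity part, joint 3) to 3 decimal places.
1.932

axis z_2 = (0.0000,0.0000,1.0000); lever o_n−o_2 = (1.9319,-0.5176,3.0000)
cross product → J_v[:, 2] = (0.5176,1.9319,-0.0000)
J_ω[:, 2] = z_2
entry J[1][2] = 1.9319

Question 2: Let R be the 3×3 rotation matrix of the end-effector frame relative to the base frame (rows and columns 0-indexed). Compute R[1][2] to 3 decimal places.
-0.966

End-effector z-axis (col 2 of R) = (-0.2588,-0.9659,0.0000)
R[1][2] = -0.9659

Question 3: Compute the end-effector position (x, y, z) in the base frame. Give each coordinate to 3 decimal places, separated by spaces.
after link 1: o_1 = (1.4142, -1.4142, 3.0000)
after link 2: o_2 = (0.7071, -7.7782, 3.0000)
after link 3: o_3 = (1.6730, -8.0370, 6.0000)
after link 4: o_4 = (2.6390, -8.2958, 6.0000)

2.639 -8.296 6.000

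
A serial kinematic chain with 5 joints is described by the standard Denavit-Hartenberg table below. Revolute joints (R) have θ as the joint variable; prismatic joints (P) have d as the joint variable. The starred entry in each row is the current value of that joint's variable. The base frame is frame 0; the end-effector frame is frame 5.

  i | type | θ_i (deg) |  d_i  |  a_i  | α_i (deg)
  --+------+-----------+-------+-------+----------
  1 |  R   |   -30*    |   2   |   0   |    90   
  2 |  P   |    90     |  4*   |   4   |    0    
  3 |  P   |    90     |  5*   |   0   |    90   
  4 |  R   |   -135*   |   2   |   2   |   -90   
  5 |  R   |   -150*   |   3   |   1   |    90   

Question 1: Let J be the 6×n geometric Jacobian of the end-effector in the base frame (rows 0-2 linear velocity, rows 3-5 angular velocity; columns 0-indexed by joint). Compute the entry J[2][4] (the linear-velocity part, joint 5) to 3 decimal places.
axis z_4 = (-0.2588,0.9659,0.0000); lever o_n−o_4 = (-1.6130,2.6736,0.5000)
cross product → J_v[:, 4] = (0.4830,0.1294,0.8660)
J_ω[:, 4] = z_4
entry J[2][4] = 0.8660

0.866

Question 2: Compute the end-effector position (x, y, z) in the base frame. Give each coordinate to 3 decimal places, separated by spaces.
-4.181 -4.603 8.500

after link 1: o_1 = (0.0000, 0.0000, 2.0000)
after link 2: o_2 = (-2.0000, -3.4641, 6.0000)
after link 3: o_3 = (-4.5000, -7.7942, 6.0000)
after link 4: o_4 = (-2.5681, -7.2766, 8.0000)
after link 5: o_5 = (-4.1811, -4.6030, 8.5000)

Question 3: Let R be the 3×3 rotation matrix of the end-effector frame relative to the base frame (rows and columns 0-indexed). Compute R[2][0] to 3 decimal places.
0.500

End-effector x-axis (col 0 of R) = (-0.8365,-0.2241,0.5000)
R[2][0] = 0.5000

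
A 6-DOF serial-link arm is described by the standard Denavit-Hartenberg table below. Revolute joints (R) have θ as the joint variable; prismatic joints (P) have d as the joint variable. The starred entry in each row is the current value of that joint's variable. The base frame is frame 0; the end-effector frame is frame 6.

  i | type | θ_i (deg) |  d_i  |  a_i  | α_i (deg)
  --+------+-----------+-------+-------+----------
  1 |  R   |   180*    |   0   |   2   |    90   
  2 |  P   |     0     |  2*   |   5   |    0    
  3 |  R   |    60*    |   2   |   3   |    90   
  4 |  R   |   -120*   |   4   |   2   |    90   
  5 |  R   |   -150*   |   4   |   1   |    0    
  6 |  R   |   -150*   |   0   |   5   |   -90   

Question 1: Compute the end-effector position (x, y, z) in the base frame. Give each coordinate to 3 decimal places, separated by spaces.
-12.641 2.853 -5.891

after link 1: o_1 = (-2.0000, 0.0000, 0.0000)
after link 2: o_2 = (-7.0000, 2.0000, 0.0000)
after link 3: o_3 = (-8.5000, 4.0000, 2.5981)
after link 4: o_4 = (-11.4641, 2.2679, -0.2679)
after link 5: o_5 = (-9.5155, 5.0179, -2.6429)
after link 6: o_6 = (-12.6405, 2.8529, -5.8905)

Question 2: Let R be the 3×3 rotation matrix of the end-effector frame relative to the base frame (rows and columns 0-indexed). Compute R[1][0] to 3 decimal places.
-0.433

End-effector x-axis (col 0 of R) = (-0.6250,-0.4330,-0.6495)
R[1][0] = -0.4330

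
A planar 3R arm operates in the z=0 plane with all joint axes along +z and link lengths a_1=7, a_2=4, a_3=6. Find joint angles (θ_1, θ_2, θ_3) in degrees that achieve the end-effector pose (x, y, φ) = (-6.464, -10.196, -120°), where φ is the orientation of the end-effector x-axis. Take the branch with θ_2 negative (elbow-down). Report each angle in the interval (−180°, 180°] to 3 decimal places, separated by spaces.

wrist centre = target − a_3·(cos φ, sin φ) = (-3.4640, -4.9998)
cos θ_2 = (36.9978−7²−4²)/(2·7·4) = -0.5000; θ_2 = -120.0026° (elbow-down)
β = atan2(-4.9998,-3.4640) = -124.7150°; ψ = atan2(-3.4640,4.9998) = -34.7151°
θ_1 = β − ψ = -89.9999°
θ_3 = φ − θ_1 − θ_2 = 90.0025° (wrapped to (-180°,180°])

-90.000 -120.003 90.003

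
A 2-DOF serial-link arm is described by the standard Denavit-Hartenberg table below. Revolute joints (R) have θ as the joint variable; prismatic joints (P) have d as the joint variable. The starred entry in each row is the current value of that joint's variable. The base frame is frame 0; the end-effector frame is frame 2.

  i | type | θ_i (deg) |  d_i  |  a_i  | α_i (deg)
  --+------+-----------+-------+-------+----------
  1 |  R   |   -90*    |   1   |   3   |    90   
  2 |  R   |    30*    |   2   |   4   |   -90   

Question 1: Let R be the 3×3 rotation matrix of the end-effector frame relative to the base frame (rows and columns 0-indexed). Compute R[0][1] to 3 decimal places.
1.000

End-effector y-axis (col 1 of R) = (1.0000,0.0000,-0.0000)
R[0][1] = 1.0000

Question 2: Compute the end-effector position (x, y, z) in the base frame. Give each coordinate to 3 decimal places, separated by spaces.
-2.000 -6.464 3.000

after link 1: o_1 = (0.0000, -3.0000, 1.0000)
after link 2: o_2 = (-2.0000, -6.4641, 3.0000)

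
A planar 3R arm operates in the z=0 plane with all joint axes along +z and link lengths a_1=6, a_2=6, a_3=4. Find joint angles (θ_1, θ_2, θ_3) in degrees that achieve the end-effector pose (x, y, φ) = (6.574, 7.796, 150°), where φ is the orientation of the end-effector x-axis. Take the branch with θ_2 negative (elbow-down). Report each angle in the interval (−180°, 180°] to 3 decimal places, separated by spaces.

wrist centre = target − a_3·(cos φ, sin φ) = (10.0381, 5.7960)
cos θ_2 = (134.3571−6²−6²)/(2·6·6) = 0.8661; θ_2 = -29.9948° (elbow-down)
β = atan2(5.7960,10.0381) = 30.0021°; ψ = atan2(-2.9995,11.1964) = -14.9974°
θ_1 = β − ψ = 44.9995°
θ_3 = φ − θ_1 − θ_2 = 134.9953° (wrapped to (-180°,180°])

45.000 -29.995 134.995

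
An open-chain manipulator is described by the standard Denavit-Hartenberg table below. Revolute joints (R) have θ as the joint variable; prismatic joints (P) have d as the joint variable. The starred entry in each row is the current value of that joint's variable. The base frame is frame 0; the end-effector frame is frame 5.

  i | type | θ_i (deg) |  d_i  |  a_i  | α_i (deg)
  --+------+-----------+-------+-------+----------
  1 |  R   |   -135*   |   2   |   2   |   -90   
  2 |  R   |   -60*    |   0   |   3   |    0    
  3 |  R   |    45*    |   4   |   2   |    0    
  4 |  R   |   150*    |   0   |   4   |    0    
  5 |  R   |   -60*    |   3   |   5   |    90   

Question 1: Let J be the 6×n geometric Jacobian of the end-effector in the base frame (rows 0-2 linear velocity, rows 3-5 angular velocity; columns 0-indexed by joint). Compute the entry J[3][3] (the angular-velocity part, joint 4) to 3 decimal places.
0.707

axis z_3 = (0.7071,-0.7071,0.0000); lever o_n−o_3 = (3.2063,-1.0364,-7.6581)
cross product → J_v[:, 3] = (5.4151,5.4151,1.5343)
J_ω[:, 3] = z_3
entry J[3][3] = 0.7071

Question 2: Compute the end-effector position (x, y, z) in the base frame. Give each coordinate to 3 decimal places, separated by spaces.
2.194 -7.706 -2.542

after link 1: o_1 = (-1.4142, -1.4142, 2.0000)
after link 2: o_2 = (-2.4749, -2.4749, 4.5981)
after link 3: o_3 = (-1.0125, -6.6693, 5.1157)
after link 4: o_4 = (0.9875, -4.6693, 2.2873)
after link 5: o_5 = (2.1938, -7.7057, -2.5423)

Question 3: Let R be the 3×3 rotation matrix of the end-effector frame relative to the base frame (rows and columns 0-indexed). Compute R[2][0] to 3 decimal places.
End-effector x-axis (col 0 of R) = (-0.1830,-0.1830,-0.9659)
R[2][0] = -0.9659

-0.966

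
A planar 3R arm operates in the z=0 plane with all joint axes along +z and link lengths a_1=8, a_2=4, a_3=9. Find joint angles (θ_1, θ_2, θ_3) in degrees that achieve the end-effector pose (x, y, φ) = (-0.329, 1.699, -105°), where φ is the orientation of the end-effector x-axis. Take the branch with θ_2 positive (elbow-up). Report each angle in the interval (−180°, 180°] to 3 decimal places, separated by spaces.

59.999 59.998 135.003

wrist centre = target − a_3·(cos φ, sin φ) = (2.0004, 10.3923)
cos θ_2 = (112.0021−8²−4²)/(2·8·4) = 0.5000; θ_2 = 59.9979° (elbow-up)
β = atan2(10.3923,2.0004) = 79.1047°; ψ = atan2(3.4640,10.0001) = 19.1060°
θ_1 = β − ψ = 59.9987°
θ_3 = φ − θ_1 − θ_2 = 135.0035° (wrapped to (-180°,180°])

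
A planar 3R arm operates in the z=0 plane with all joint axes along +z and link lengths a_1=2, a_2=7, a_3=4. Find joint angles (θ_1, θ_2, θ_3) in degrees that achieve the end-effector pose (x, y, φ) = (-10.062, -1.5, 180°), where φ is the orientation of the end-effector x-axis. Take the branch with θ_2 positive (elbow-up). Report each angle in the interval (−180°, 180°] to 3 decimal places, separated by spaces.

89.995 120.005 -30.000

wrist centre = target − a_3·(cos φ, sin φ) = (-6.0620, -1.5000)
cos θ_2 = (38.9978−2²−7²)/(2·2·7) = -0.5001; θ_2 = 120.0051° (elbow-up)
β = atan2(-1.5000,-6.0620) = -166.1017°; ψ = atan2(6.0619,-1.5005) = 103.9034°
θ_1 = β − ψ = -270.0051°
θ_3 = φ − θ_1 − θ_2 = -30.0000° (wrapped to (-180°,180°])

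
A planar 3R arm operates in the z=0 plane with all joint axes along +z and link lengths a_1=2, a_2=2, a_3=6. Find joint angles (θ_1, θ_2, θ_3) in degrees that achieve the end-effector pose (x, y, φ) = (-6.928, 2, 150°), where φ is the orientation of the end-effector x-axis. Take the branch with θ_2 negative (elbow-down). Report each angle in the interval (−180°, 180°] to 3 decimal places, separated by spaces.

wrist centre = target − a_3·(cos φ, sin φ) = (-1.7318, -1.0000)
cos θ_2 = (3.9993−2²−2²)/(2·2·2) = -0.5001; θ_2 = -120.0058° (elbow-down)
β = atan2(-1.0000,-1.7318) = -149.9971°; ψ = atan2(-1.7319,0.9998) = -60.0029°
θ_1 = β − ψ = -89.9942°
θ_3 = φ − θ_1 − θ_2 = -0.0000° (wrapped to (-180°,180°])

-89.994 -120.006 -0.000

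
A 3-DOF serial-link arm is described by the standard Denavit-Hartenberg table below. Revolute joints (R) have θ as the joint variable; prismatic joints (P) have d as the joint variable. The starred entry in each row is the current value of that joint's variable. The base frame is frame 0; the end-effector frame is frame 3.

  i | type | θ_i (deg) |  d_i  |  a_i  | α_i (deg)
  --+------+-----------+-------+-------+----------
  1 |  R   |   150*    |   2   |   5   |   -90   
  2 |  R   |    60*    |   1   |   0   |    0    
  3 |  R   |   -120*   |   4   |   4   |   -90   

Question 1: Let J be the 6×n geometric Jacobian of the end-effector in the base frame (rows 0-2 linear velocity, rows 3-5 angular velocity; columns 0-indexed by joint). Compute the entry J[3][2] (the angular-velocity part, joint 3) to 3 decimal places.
axis z_2 = (-0.5000,-0.8660,0.0000); lever o_n−o_2 = (-3.7321,-2.4641,3.4641)
cross product → J_v[:, 2] = (-3.0000,1.7321,-2.0000)
J_ω[:, 2] = z_2
entry J[3][2] = -0.5000

-0.500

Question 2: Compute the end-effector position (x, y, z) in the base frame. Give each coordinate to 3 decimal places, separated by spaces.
after link 1: o_1 = (-4.3301, 2.5000, 2.0000)
after link 2: o_2 = (-4.8301, 1.6340, 2.0000)
after link 3: o_3 = (-8.5622, -0.8301, 5.4641)

-8.562 -0.830 5.464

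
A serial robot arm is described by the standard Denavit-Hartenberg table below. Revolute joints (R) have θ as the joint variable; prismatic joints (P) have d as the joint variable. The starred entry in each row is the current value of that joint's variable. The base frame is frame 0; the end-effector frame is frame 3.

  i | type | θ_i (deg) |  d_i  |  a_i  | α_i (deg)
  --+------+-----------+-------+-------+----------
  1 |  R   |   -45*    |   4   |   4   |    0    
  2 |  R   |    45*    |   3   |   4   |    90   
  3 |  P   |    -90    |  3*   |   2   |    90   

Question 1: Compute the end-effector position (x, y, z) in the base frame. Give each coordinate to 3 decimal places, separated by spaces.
6.828 -5.828 5.000

after link 1: o_1 = (2.8284, -2.8284, 4.0000)
after link 2: o_2 = (6.8284, -2.8284, 7.0000)
after link 3: o_3 = (6.8284, -5.8284, 5.0000)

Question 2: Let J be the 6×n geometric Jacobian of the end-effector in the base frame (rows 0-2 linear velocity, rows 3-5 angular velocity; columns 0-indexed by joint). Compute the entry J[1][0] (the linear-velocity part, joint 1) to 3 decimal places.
6.828

axis z_0 = ẑ; lever o_n−o_0 = (6.8284,-5.8284,5.0000)
cross product → J_v[:, 0] = (5.8284,6.8284,-0.0000)
J_ω[:, 0] = z_0
entry J[1][0] = 6.8284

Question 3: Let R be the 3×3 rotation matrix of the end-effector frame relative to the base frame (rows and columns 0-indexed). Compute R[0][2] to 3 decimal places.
-1.000

End-effector z-axis (col 2 of R) = (-1.0000,-0.0000,-0.0000)
R[0][2] = -1.0000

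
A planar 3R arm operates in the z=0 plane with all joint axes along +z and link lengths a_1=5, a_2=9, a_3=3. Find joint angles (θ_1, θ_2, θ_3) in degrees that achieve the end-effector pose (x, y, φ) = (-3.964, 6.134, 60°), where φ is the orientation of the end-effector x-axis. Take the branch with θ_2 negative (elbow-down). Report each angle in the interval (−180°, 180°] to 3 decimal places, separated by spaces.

-110.809 -135.002 -54.189

wrist centre = target − a_3·(cos φ, sin φ) = (-5.4640, 3.5359)
cos θ_2 = (42.3581−5²−9²)/(2·5·9) = -0.7071; θ_2 = -135.0021° (elbow-down)
β = atan2(3.5359,-5.4640) = 147.0918°; ψ = atan2(-6.3637,-1.3642) = -102.0994°
θ_1 = β − ψ = 249.1912°
θ_3 = φ − θ_1 − θ_2 = -54.1891° (wrapped to (-180°,180°])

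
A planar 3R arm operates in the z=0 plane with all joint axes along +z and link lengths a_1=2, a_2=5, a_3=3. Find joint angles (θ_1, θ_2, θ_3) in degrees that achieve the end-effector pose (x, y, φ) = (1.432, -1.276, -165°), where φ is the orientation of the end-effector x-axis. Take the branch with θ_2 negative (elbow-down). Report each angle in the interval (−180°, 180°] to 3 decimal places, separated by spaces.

wrist centre = target − a_3·(cos φ, sin φ) = (4.3298, -0.4995)
cos θ_2 = (18.9965−2²−5²)/(2·2·5) = -0.5002; θ_2 = -120.0115° (elbow-down)
β = atan2(-0.4995,4.3298) = -6.5813°; ψ = atan2(-4.3296,-0.5009) = -96.5989°
θ_1 = β − ψ = 90.0176°
θ_3 = φ − θ_1 − θ_2 = -135.0060° (wrapped to (-180°,180°])

90.018 -120.012 -135.006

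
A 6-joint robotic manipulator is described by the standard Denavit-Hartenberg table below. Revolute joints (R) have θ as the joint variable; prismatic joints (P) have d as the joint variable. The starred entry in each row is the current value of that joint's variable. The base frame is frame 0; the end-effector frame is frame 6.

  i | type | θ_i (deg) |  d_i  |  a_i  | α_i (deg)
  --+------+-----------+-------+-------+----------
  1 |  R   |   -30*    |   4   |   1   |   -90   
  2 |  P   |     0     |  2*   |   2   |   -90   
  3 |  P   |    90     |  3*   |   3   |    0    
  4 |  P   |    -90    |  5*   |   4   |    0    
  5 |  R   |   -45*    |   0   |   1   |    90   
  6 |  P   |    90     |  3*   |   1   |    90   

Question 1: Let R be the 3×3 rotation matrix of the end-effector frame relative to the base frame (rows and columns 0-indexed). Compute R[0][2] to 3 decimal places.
0.966

End-effector z-axis (col 2 of R) = (0.9659,0.2588,0.0000)
R[0][2] = 0.9659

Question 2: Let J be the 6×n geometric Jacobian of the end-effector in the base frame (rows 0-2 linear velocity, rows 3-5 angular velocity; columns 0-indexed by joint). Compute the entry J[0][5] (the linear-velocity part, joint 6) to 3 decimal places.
prismatic axis z_5 = (-0.2588,0.9659,0.0000)
J_v[:, 5] = z_5; J_ω[:, 5] = (0,0,0)
entry J[0][5] = -0.2588

-0.259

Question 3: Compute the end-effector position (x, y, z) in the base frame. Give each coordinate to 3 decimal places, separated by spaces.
5.752 -1.209 -5.000

after link 1: o_1 = (0.8660, -0.5000, 4.0000)
after link 2: o_2 = (3.5981, 0.2321, 4.0000)
after link 3: o_3 = (2.0981, -2.3660, 1.0000)
after link 4: o_4 = (5.5622, -4.3660, -4.0000)
after link 5: o_5 = (6.5281, -4.1072, -4.0000)
after link 6: o_6 = (5.7516, -1.2094, -5.0000)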